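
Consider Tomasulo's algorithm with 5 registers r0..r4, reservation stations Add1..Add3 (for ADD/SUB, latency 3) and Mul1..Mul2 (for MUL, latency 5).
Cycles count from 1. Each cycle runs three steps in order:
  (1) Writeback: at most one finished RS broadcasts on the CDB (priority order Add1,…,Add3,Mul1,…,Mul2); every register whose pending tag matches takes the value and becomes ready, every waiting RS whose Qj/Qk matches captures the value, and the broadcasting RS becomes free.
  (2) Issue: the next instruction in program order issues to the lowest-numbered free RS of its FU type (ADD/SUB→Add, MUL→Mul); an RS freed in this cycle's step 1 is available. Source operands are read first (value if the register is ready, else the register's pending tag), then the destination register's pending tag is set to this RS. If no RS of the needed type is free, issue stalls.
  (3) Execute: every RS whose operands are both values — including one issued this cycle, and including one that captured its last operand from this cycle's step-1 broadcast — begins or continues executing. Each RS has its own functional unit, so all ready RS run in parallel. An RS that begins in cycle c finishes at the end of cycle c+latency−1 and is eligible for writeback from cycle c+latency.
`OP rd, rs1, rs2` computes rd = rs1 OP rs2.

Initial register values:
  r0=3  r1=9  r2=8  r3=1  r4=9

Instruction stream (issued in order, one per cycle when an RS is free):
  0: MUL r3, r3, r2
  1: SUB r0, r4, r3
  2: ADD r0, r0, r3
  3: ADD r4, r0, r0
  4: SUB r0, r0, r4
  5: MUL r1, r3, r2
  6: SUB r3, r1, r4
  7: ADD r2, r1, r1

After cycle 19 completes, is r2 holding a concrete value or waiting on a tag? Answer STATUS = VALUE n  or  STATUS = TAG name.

  c1: issue MUL r3<-Mul1  regs: r0:3,r1:9,r2:8,r3:Mul1,r4:9
  c2: issue SUB r0<-Add1  regs: r0:Add1,r1:9,r2:8,r3:Mul1,r4:9
  c3: issue ADD r0<-Add2  regs: r0:Add2,r1:9,r2:8,r3:Mul1,r4:9
  c4: issue ADD r4<-Add3  regs: r0:Add2,r1:9,r2:8,r3:Mul1,r4:Add3
  c5: stall  regs: r0:Add2,r1:9,r2:8,r3:Mul1,r4:Add3
  c6: CDB Mul1=8; stall  regs: r0:Add2,r1:9,r2:8,r3:8,r4:Add3
  c7: stall  regs: r0:Add2,r1:9,r2:8,r3:8,r4:Add3
  c8: stall  regs: r0:Add2,r1:9,r2:8,r3:8,r4:Add3
  c9: CDB Add1=1; issue SUB r0<-Add1  regs: r0:Add1,r1:9,r2:8,r3:8,r4:Add3
  c10: issue MUL r1<-Mul1  regs: r0:Add1,r1:Mul1,r2:8,r3:8,r4:Add3
  c11: stall  regs: r0:Add1,r1:Mul1,r2:8,r3:8,r4:Add3
  c12: CDB Add2=9; issue SUB r3<-Add2  regs: r0:Add1,r1:Mul1,r2:8,r3:Add2,r4:Add3
  c13: stall  regs: r0:Add1,r1:Mul1,r2:8,r3:Add2,r4:Add3
  c14: stall  regs: r0:Add1,r1:Mul1,r2:8,r3:Add2,r4:Add3
  c15: CDB Add3=18; issue ADD r2<-Add3  regs: r0:Add1,r1:Mul1,r2:Add3,r3:Add2,r4:18
  c16: CDB Mul1=64  regs: r0:Add1,r1:64,r2:Add3,r3:Add2,r4:18
  c17: -  regs: r0:Add1,r1:64,r2:Add3,r3:Add2,r4:18
  c18: CDB Add1=-9  regs: r0:-9,r1:64,r2:Add3,r3:Add2,r4:18
  c19: CDB Add2=46  regs: r0:-9,r1:64,r2:Add3,r3:46,r4:18

STATUS = TAG Add3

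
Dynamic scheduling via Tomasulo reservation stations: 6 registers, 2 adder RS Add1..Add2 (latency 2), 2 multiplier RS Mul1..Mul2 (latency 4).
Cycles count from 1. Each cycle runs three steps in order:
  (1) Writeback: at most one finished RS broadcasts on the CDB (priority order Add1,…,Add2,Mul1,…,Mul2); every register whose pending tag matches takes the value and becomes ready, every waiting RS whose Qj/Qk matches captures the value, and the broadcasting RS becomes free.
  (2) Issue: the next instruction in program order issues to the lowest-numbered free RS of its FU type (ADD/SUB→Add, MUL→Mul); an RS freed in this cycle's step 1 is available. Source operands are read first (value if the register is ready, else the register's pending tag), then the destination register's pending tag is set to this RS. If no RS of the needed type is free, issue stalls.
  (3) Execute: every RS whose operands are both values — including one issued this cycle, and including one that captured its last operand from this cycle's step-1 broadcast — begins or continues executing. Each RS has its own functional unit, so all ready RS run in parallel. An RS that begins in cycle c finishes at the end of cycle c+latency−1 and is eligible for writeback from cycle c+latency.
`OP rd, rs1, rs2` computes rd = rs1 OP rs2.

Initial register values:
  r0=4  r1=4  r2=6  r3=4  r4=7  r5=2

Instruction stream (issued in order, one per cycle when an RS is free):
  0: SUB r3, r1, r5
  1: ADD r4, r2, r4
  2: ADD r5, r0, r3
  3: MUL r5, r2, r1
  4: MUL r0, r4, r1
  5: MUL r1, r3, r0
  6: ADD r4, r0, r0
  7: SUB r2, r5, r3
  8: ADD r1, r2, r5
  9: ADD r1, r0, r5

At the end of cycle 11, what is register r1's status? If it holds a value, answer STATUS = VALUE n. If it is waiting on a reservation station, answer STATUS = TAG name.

STATUS = TAG Add1

  c1: issue SUB r3<-Add1  regs: r0:4,r1:4,r2:6,r3:Add1,r4:7,r5:2
  c2: issue ADD r4<-Add2  regs: r0:4,r1:4,r2:6,r3:Add1,r4:Add2,r5:2
  c3: CDB Add1=2; issue ADD r5<-Add1  regs: r0:4,r1:4,r2:6,r3:2,r4:Add2,r5:Add1
  c4: CDB Add2=13; issue MUL r5<-Mul1  regs: r0:4,r1:4,r2:6,r3:2,r4:13,r5:Mul1
  c5: CDB Add1=6; issue MUL r0<-Mul2  regs: r0:Mul2,r1:4,r2:6,r3:2,r4:13,r5:Mul1
  c6: stall  regs: r0:Mul2,r1:4,r2:6,r3:2,r4:13,r5:Mul1
  c7: stall  regs: r0:Mul2,r1:4,r2:6,r3:2,r4:13,r5:Mul1
  c8: CDB Mul1=24; issue MUL r1<-Mul1  regs: r0:Mul2,r1:Mul1,r2:6,r3:2,r4:13,r5:24
  c9: CDB Mul2=52; issue ADD r4<-Add1  regs: r0:52,r1:Mul1,r2:6,r3:2,r4:Add1,r5:24
  c10: issue SUB r2<-Add2  regs: r0:52,r1:Mul1,r2:Add2,r3:2,r4:Add1,r5:24
  c11: CDB Add1=104; issue ADD r1<-Add1  regs: r0:52,r1:Add1,r2:Add2,r3:2,r4:104,r5:24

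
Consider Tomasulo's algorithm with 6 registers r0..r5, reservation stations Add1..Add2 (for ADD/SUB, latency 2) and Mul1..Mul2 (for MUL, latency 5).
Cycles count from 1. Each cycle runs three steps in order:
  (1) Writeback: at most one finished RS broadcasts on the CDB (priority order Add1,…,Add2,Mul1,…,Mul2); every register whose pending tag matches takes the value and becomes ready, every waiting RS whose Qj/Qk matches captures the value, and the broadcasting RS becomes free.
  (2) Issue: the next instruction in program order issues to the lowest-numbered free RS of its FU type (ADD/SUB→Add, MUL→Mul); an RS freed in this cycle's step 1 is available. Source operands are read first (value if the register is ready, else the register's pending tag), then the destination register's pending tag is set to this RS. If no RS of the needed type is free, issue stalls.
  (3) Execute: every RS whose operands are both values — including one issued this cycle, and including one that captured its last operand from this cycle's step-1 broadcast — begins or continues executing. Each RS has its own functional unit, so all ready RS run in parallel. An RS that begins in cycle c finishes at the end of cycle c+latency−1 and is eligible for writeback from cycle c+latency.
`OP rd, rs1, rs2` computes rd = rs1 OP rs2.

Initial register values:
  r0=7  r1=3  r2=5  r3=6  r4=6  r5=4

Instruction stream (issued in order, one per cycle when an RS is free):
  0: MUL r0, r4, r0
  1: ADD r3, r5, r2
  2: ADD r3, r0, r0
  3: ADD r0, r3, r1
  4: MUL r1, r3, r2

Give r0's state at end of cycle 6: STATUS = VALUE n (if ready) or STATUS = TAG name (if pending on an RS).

STATUS = TAG Add1

c1: issue MUL r0<-Mul1 | r0:Mul1,r1:3,r2:5,r3:6,r4:6,r5:4
c2: issue ADD r3<-Add1 | r0:Mul1,r1:3,r2:5,r3:Add1,r4:6,r5:4
c3: issue ADD r3<-Add2 | r0:Mul1,r1:3,r2:5,r3:Add2,r4:6,r5:4
c4: CDB Add1=9; issue ADD r0<-Add1 | r0:Add1,r1:3,r2:5,r3:Add2,r4:6,r5:4
c5: issue MUL r1<-Mul2 | r0:Add1,r1:Mul2,r2:5,r3:Add2,r4:6,r5:4
c6: CDB Mul1=42 | r0:Add1,r1:Mul2,r2:5,r3:Add2,r4:6,r5:4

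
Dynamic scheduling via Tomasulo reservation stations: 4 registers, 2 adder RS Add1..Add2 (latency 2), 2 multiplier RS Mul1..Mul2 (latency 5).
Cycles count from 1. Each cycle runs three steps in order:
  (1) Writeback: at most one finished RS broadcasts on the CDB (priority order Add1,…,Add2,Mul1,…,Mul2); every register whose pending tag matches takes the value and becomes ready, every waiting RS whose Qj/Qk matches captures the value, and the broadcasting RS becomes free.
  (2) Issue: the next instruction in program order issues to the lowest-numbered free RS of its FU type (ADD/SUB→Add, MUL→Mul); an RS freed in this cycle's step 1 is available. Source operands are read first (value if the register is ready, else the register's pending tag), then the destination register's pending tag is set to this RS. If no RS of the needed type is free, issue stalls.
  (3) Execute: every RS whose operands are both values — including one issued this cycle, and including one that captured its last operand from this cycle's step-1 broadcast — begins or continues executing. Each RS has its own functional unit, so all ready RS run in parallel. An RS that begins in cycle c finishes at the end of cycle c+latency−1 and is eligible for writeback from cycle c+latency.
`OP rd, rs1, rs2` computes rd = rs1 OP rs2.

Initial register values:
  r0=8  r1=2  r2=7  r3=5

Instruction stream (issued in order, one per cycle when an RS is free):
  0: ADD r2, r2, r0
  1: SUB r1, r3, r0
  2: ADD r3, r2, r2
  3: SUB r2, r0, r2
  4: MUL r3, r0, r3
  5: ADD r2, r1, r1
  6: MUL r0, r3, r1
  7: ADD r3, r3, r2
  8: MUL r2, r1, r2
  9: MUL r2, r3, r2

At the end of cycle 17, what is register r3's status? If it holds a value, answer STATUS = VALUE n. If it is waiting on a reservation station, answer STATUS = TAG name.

STATUS = VALUE 234

cycle 1: issue ADD r2<-Add1 // r0:8,r1:2,r2:Add1,r3:5
cycle 2: issue SUB r1<-Add2 // r0:8,r1:Add2,r2:Add1,r3:5
cycle 3: CDB Add1=15; issue ADD r3<-Add1 // r0:8,r1:Add2,r2:15,r3:Add1
cycle 4: CDB Add2=-3; issue SUB r2<-Add2 // r0:8,r1:-3,r2:Add2,r3:Add1
cycle 5: CDB Add1=30; issue MUL r3<-Mul1 // r0:8,r1:-3,r2:Add2,r3:Mul1
cycle 6: CDB Add2=-7; issue ADD r2<-Add1 // r0:8,r1:-3,r2:Add1,r3:Mul1
cycle 7: issue MUL r0<-Mul2 // r0:Mul2,r1:-3,r2:Add1,r3:Mul1
cycle 8: CDB Add1=-6; issue ADD r3<-Add1 // r0:Mul2,r1:-3,r2:-6,r3:Add1
cycle 9: stall // r0:Mul2,r1:-3,r2:-6,r3:Add1
cycle 10: CDB Mul1=240; issue MUL r2<-Mul1 // r0:Mul2,r1:-3,r2:Mul1,r3:Add1
cycle 11: stall // r0:Mul2,r1:-3,r2:Mul1,r3:Add1
cycle 12: CDB Add1=234; stall // r0:Mul2,r1:-3,r2:Mul1,r3:234
cycle 13: stall // r0:Mul2,r1:-3,r2:Mul1,r3:234
cycle 14: stall // r0:Mul2,r1:-3,r2:Mul1,r3:234
cycle 15: CDB Mul1=18; issue MUL r2<-Mul1 // r0:Mul2,r1:-3,r2:Mul1,r3:234
cycle 16: CDB Mul2=-720 // r0:-720,r1:-3,r2:Mul1,r3:234
cycle 17: - // r0:-720,r1:-3,r2:Mul1,r3:234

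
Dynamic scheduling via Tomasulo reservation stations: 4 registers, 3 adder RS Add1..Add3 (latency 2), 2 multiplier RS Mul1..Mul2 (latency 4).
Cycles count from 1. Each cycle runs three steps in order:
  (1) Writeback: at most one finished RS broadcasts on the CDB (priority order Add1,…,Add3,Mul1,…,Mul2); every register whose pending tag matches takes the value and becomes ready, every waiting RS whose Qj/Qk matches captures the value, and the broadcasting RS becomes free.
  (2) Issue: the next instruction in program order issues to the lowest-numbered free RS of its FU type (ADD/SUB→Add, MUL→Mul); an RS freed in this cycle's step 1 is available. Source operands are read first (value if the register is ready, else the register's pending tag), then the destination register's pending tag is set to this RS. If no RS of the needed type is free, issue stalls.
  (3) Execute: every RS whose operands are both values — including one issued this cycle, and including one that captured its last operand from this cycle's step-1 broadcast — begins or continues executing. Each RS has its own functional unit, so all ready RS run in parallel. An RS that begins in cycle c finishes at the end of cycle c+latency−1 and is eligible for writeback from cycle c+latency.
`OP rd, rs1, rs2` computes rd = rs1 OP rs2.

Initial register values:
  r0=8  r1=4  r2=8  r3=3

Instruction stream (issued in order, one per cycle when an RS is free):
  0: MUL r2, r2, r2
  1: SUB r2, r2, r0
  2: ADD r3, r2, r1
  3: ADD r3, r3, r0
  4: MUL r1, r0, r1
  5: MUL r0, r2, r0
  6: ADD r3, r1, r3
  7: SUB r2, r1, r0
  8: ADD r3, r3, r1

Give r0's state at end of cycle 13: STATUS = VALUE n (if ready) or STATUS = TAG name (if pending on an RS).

cycle 1: issue MUL r2<-Mul1 // r0:8,r1:4,r2:Mul1,r3:3
cycle 2: issue SUB r2<-Add1 // r0:8,r1:4,r2:Add1,r3:3
cycle 3: issue ADD r3<-Add2 // r0:8,r1:4,r2:Add1,r3:Add2
cycle 4: issue ADD r3<-Add3 // r0:8,r1:4,r2:Add1,r3:Add3
cycle 5: CDB Mul1=64; issue MUL r1<-Mul1 // r0:8,r1:Mul1,r2:Add1,r3:Add3
cycle 6: issue MUL r0<-Mul2 // r0:Mul2,r1:Mul1,r2:Add1,r3:Add3
cycle 7: CDB Add1=56; issue ADD r3<-Add1 // r0:Mul2,r1:Mul1,r2:56,r3:Add1
cycle 8: stall // r0:Mul2,r1:Mul1,r2:56,r3:Add1
cycle 9: CDB Add2=60; issue SUB r2<-Add2 // r0:Mul2,r1:Mul1,r2:Add2,r3:Add1
cycle 10: CDB Mul1=32; stall // r0:Mul2,r1:32,r2:Add2,r3:Add1
cycle 11: CDB Add3=68; issue ADD r3<-Add3 // r0:Mul2,r1:32,r2:Add2,r3:Add3
cycle 12: CDB Mul2=448 // r0:448,r1:32,r2:Add2,r3:Add3
cycle 13: CDB Add1=100 // r0:448,r1:32,r2:Add2,r3:Add3

STATUS = VALUE 448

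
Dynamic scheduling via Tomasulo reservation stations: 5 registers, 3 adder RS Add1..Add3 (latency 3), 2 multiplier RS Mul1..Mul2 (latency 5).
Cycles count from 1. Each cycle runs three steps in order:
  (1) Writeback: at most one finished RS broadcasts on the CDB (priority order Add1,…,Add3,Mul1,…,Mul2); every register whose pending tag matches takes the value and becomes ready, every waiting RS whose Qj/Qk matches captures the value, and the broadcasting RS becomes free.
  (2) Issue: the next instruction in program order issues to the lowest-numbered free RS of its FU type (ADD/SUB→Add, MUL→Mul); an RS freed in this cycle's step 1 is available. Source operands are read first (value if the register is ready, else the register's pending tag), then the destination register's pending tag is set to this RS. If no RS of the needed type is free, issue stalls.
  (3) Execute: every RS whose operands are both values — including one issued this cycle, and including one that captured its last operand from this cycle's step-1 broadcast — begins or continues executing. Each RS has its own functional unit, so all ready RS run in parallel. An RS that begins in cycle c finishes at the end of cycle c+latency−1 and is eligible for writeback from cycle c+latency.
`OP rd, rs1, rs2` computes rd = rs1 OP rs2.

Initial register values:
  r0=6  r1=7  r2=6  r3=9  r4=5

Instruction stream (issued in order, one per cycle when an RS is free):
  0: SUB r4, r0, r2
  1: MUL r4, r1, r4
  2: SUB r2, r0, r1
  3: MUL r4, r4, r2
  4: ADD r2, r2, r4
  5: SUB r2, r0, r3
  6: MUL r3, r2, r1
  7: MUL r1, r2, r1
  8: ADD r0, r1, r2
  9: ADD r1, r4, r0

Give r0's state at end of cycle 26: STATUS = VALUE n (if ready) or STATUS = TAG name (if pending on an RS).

c1: issue SUB r4<-Add1 | r0:6,r1:7,r2:6,r3:9,r4:Add1
c2: issue MUL r4<-Mul1 | r0:6,r1:7,r2:6,r3:9,r4:Mul1
c3: issue SUB r2<-Add2 | r0:6,r1:7,r2:Add2,r3:9,r4:Mul1
c4: CDB Add1=0; issue MUL r4<-Mul2 | r0:6,r1:7,r2:Add2,r3:9,r4:Mul2
c5: issue ADD r2<-Add1 | r0:6,r1:7,r2:Add1,r3:9,r4:Mul2
c6: CDB Add2=-1; issue SUB r2<-Add2 | r0:6,r1:7,r2:Add2,r3:9,r4:Mul2
c7: stall | r0:6,r1:7,r2:Add2,r3:9,r4:Mul2
c8: stall | r0:6,r1:7,r2:Add2,r3:9,r4:Mul2
c9: CDB Add2=-3; stall | r0:6,r1:7,r2:-3,r3:9,r4:Mul2
c10: CDB Mul1=0; issue MUL r3<-Mul1 | r0:6,r1:7,r2:-3,r3:Mul1,r4:Mul2
c11: stall | r0:6,r1:7,r2:-3,r3:Mul1,r4:Mul2
c12: stall | r0:6,r1:7,r2:-3,r3:Mul1,r4:Mul2
c13: stall | r0:6,r1:7,r2:-3,r3:Mul1,r4:Mul2
c14: stall | r0:6,r1:7,r2:-3,r3:Mul1,r4:Mul2
c15: CDB Mul1=-21; issue MUL r1<-Mul1 | r0:6,r1:Mul1,r2:-3,r3:-21,r4:Mul2
c16: CDB Mul2=0; issue ADD r0<-Add2 | r0:Add2,r1:Mul1,r2:-3,r3:-21,r4:0
c17: issue ADD r1<-Add3 | r0:Add2,r1:Add3,r2:-3,r3:-21,r4:0
c18: - | r0:Add2,r1:Add3,r2:-3,r3:-21,r4:0
c19: CDB Add1=-1 | r0:Add2,r1:Add3,r2:-3,r3:-21,r4:0
c20: CDB Mul1=-21 | r0:Add2,r1:Add3,r2:-3,r3:-21,r4:0
c21: - | r0:Add2,r1:Add3,r2:-3,r3:-21,r4:0
c22: - | r0:Add2,r1:Add3,r2:-3,r3:-21,r4:0
c23: CDB Add2=-24 | r0:-24,r1:Add3,r2:-3,r3:-21,r4:0
c24: - | r0:-24,r1:Add3,r2:-3,r3:-21,r4:0
c25: - | r0:-24,r1:Add3,r2:-3,r3:-21,r4:0
c26: CDB Add3=-24 | r0:-24,r1:-24,r2:-3,r3:-21,r4:0

STATUS = VALUE -24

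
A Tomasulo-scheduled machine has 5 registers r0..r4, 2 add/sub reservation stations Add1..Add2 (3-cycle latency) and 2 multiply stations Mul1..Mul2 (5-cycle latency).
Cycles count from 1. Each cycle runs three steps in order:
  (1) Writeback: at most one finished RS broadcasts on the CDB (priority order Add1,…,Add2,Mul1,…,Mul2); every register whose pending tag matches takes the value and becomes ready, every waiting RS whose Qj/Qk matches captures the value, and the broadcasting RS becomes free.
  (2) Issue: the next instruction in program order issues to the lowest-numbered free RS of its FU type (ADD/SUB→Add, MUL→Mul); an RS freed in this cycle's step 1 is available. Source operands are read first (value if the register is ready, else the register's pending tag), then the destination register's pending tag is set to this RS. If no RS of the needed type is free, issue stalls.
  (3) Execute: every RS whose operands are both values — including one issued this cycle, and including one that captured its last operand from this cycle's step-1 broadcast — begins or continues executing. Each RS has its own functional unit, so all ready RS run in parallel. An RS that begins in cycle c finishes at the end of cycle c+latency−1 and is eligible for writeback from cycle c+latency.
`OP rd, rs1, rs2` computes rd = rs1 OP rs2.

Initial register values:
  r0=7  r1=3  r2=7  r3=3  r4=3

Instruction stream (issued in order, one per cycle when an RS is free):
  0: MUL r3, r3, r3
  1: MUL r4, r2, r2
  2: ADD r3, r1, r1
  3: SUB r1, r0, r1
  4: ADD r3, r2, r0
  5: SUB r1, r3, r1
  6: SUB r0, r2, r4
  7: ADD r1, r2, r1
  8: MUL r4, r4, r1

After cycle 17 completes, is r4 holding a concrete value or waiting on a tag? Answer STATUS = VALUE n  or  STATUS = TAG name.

  c1: issue MUL r3<-Mul1  regs: r0:7,r1:3,r2:7,r3:Mul1,r4:3
  c2: issue MUL r4<-Mul2  regs: r0:7,r1:3,r2:7,r3:Mul1,r4:Mul2
  c3: issue ADD r3<-Add1  regs: r0:7,r1:3,r2:7,r3:Add1,r4:Mul2
  c4: issue SUB r1<-Add2  regs: r0:7,r1:Add2,r2:7,r3:Add1,r4:Mul2
  c5: stall  regs: r0:7,r1:Add2,r2:7,r3:Add1,r4:Mul2
  c6: CDB Add1=6; issue ADD r3<-Add1  regs: r0:7,r1:Add2,r2:7,r3:Add1,r4:Mul2
  c7: CDB Add2=4; issue SUB r1<-Add2  regs: r0:7,r1:Add2,r2:7,r3:Add1,r4:Mul2
  c8: CDB Mul1=9; stall  regs: r0:7,r1:Add2,r2:7,r3:Add1,r4:Mul2
  c9: CDB Add1=14; issue SUB r0<-Add1  regs: r0:Add1,r1:Add2,r2:7,r3:14,r4:Mul2
  c10: CDB Mul2=49; stall  regs: r0:Add1,r1:Add2,r2:7,r3:14,r4:49
  c11: stall  regs: r0:Add1,r1:Add2,r2:7,r3:14,r4:49
  c12: CDB Add2=10; issue ADD r1<-Add2  regs: r0:Add1,r1:Add2,r2:7,r3:14,r4:49
  c13: CDB Add1=-42; issue MUL r4<-Mul1  regs: r0:-42,r1:Add2,r2:7,r3:14,r4:Mul1
  c14: -  regs: r0:-42,r1:Add2,r2:7,r3:14,r4:Mul1
  c15: CDB Add2=17  regs: r0:-42,r1:17,r2:7,r3:14,r4:Mul1
  c16: -  regs: r0:-42,r1:17,r2:7,r3:14,r4:Mul1
  c17: -  regs: r0:-42,r1:17,r2:7,r3:14,r4:Mul1

STATUS = TAG Mul1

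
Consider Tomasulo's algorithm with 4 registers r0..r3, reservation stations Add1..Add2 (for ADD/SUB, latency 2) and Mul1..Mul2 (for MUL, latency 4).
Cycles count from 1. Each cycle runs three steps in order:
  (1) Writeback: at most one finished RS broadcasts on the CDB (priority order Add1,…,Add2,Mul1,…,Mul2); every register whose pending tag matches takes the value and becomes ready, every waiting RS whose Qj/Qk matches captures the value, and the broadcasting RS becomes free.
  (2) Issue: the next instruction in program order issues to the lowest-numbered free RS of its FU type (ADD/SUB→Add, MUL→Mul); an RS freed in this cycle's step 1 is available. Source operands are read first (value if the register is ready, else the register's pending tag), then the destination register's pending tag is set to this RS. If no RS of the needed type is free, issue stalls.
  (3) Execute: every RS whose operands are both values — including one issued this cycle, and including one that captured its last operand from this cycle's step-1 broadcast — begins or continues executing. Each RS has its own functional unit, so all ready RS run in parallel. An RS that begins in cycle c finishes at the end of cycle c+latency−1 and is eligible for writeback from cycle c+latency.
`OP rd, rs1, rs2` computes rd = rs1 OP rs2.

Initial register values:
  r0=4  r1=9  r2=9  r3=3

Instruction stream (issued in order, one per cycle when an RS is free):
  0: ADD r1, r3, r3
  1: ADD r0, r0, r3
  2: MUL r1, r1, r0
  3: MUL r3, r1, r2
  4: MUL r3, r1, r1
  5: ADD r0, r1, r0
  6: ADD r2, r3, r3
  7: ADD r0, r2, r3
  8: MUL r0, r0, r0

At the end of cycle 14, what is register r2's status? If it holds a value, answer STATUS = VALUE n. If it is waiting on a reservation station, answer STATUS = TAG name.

cycle 1: issue ADD r1<-Add1 // r0:4,r1:Add1,r2:9,r3:3
cycle 2: issue ADD r0<-Add2 // r0:Add2,r1:Add1,r2:9,r3:3
cycle 3: CDB Add1=6; issue MUL r1<-Mul1 // r0:Add2,r1:Mul1,r2:9,r3:3
cycle 4: CDB Add2=7; issue MUL r3<-Mul2 // r0:7,r1:Mul1,r2:9,r3:Mul2
cycle 5: stall // r0:7,r1:Mul1,r2:9,r3:Mul2
cycle 6: stall // r0:7,r1:Mul1,r2:9,r3:Mul2
cycle 7: stall // r0:7,r1:Mul1,r2:9,r3:Mul2
cycle 8: CDB Mul1=42; issue MUL r3<-Mul1 // r0:7,r1:42,r2:9,r3:Mul1
cycle 9: issue ADD r0<-Add1 // r0:Add1,r1:42,r2:9,r3:Mul1
cycle 10: issue ADD r2<-Add2 // r0:Add1,r1:42,r2:Add2,r3:Mul1
cycle 11: CDB Add1=49; issue ADD r0<-Add1 // r0:Add1,r1:42,r2:Add2,r3:Mul1
cycle 12: CDB Mul1=1764; issue MUL r0<-Mul1 // r0:Mul1,r1:42,r2:Add2,r3:1764
cycle 13: CDB Mul2=378 // r0:Mul1,r1:42,r2:Add2,r3:1764
cycle 14: CDB Add2=3528 // r0:Mul1,r1:42,r2:3528,r3:1764

STATUS = VALUE 3528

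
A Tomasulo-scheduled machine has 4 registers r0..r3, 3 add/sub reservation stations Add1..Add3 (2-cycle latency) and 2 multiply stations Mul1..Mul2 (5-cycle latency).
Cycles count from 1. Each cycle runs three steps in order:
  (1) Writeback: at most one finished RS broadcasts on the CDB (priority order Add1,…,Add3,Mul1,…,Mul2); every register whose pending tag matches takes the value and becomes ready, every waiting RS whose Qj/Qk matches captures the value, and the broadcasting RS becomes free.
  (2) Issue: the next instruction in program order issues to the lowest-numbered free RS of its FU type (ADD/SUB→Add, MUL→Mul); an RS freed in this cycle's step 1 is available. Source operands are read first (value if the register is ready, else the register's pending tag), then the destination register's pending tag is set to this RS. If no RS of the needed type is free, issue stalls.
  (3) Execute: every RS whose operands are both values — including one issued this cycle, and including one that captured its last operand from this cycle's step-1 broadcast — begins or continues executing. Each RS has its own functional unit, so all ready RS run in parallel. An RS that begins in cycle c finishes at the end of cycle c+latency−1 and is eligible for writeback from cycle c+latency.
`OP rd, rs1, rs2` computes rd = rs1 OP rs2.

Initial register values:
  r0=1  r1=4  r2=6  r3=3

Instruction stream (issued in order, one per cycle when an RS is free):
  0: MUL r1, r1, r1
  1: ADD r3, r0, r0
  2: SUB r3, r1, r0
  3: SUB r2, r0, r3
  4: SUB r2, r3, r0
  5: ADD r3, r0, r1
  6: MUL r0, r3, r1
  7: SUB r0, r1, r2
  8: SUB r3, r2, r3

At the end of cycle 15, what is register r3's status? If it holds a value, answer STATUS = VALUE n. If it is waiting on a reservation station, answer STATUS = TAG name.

STATUS = VALUE -3

c1: issue MUL r1<-Mul1 | r0:1,r1:Mul1,r2:6,r3:3
c2: issue ADD r3<-Add1 | r0:1,r1:Mul1,r2:6,r3:Add1
c3: issue SUB r3<-Add2 | r0:1,r1:Mul1,r2:6,r3:Add2
c4: CDB Add1=2; issue SUB r2<-Add1 | r0:1,r1:Mul1,r2:Add1,r3:Add2
c5: issue SUB r2<-Add3 | r0:1,r1:Mul1,r2:Add3,r3:Add2
c6: CDB Mul1=16; stall | r0:1,r1:16,r2:Add3,r3:Add2
c7: stall | r0:1,r1:16,r2:Add3,r3:Add2
c8: CDB Add2=15; issue ADD r3<-Add2 | r0:1,r1:16,r2:Add3,r3:Add2
c9: issue MUL r0<-Mul1 | r0:Mul1,r1:16,r2:Add3,r3:Add2
c10: CDB Add1=-14; issue SUB r0<-Add1 | r0:Add1,r1:16,r2:Add3,r3:Add2
c11: CDB Add2=17; issue SUB r3<-Add2 | r0:Add1,r1:16,r2:Add3,r3:Add2
c12: CDB Add3=14 | r0:Add1,r1:16,r2:14,r3:Add2
c13: - | r0:Add1,r1:16,r2:14,r3:Add2
c14: CDB Add1=2 | r0:2,r1:16,r2:14,r3:Add2
c15: CDB Add2=-3 | r0:2,r1:16,r2:14,r3:-3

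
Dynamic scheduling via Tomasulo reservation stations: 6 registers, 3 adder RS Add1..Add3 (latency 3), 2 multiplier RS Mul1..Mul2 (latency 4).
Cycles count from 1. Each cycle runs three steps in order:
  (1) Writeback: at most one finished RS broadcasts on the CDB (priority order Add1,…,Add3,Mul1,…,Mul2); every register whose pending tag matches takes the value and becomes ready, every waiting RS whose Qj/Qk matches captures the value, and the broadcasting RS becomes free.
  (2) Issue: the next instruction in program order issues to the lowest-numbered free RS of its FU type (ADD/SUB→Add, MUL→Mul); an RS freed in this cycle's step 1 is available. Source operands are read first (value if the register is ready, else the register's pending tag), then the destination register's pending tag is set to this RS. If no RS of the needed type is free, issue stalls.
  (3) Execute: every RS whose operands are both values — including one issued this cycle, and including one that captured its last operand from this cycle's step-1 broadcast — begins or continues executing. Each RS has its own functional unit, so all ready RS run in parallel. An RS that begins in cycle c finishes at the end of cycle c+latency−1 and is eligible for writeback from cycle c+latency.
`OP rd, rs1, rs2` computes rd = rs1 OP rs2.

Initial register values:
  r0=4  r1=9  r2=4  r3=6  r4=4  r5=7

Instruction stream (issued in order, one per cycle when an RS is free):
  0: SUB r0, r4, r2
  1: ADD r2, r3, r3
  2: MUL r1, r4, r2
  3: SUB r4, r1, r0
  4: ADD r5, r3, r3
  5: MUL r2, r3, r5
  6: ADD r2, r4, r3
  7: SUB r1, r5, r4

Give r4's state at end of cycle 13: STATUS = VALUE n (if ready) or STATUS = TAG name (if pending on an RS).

c1: issue SUB r0<-Add1 | r0:Add1,r1:9,r2:4,r3:6,r4:4,r5:7
c2: issue ADD r2<-Add2 | r0:Add1,r1:9,r2:Add2,r3:6,r4:4,r5:7
c3: issue MUL r1<-Mul1 | r0:Add1,r1:Mul1,r2:Add2,r3:6,r4:4,r5:7
c4: CDB Add1=0; issue SUB r4<-Add1 | r0:0,r1:Mul1,r2:Add2,r3:6,r4:Add1,r5:7
c5: CDB Add2=12; issue ADD r5<-Add2 | r0:0,r1:Mul1,r2:12,r3:6,r4:Add1,r5:Add2
c6: issue MUL r2<-Mul2 | r0:0,r1:Mul1,r2:Mul2,r3:6,r4:Add1,r5:Add2
c7: issue ADD r2<-Add3 | r0:0,r1:Mul1,r2:Add3,r3:6,r4:Add1,r5:Add2
c8: CDB Add2=12; issue SUB r1<-Add2 | r0:0,r1:Add2,r2:Add3,r3:6,r4:Add1,r5:12
c9: CDB Mul1=48 | r0:0,r1:Add2,r2:Add3,r3:6,r4:Add1,r5:12
c10: - | r0:0,r1:Add2,r2:Add3,r3:6,r4:Add1,r5:12
c11: - | r0:0,r1:Add2,r2:Add3,r3:6,r4:Add1,r5:12
c12: CDB Add1=48 | r0:0,r1:Add2,r2:Add3,r3:6,r4:48,r5:12
c13: CDB Mul2=72 | r0:0,r1:Add2,r2:Add3,r3:6,r4:48,r5:12

STATUS = VALUE 48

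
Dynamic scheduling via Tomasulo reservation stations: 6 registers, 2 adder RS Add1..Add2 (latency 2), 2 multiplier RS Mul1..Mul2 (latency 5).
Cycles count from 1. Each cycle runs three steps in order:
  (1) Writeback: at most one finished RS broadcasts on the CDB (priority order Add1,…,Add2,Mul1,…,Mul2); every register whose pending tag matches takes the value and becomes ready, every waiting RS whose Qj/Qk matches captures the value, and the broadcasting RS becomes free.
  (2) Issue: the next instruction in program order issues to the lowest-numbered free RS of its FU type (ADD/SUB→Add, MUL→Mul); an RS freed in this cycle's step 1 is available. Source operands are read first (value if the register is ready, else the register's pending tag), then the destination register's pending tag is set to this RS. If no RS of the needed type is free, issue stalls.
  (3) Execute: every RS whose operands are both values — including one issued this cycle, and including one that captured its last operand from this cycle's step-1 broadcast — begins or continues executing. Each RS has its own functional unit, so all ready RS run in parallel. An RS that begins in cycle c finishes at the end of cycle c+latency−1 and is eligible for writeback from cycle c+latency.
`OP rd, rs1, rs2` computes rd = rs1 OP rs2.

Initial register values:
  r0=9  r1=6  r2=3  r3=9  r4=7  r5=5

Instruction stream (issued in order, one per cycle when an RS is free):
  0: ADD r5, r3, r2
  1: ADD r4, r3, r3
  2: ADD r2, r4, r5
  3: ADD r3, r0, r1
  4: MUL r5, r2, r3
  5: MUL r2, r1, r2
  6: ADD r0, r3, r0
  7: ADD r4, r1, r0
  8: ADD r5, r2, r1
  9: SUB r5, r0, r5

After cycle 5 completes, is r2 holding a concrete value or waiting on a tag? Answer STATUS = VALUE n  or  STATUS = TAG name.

STATUS = TAG Add1

cycle 1: issue ADD r5<-Add1 // r0:9,r1:6,r2:3,r3:9,r4:7,r5:Add1
cycle 2: issue ADD r4<-Add2 // r0:9,r1:6,r2:3,r3:9,r4:Add2,r5:Add1
cycle 3: CDB Add1=12; issue ADD r2<-Add1 // r0:9,r1:6,r2:Add1,r3:9,r4:Add2,r5:12
cycle 4: CDB Add2=18; issue ADD r3<-Add2 // r0:9,r1:6,r2:Add1,r3:Add2,r4:18,r5:12
cycle 5: issue MUL r5<-Mul1 // r0:9,r1:6,r2:Add1,r3:Add2,r4:18,r5:Mul1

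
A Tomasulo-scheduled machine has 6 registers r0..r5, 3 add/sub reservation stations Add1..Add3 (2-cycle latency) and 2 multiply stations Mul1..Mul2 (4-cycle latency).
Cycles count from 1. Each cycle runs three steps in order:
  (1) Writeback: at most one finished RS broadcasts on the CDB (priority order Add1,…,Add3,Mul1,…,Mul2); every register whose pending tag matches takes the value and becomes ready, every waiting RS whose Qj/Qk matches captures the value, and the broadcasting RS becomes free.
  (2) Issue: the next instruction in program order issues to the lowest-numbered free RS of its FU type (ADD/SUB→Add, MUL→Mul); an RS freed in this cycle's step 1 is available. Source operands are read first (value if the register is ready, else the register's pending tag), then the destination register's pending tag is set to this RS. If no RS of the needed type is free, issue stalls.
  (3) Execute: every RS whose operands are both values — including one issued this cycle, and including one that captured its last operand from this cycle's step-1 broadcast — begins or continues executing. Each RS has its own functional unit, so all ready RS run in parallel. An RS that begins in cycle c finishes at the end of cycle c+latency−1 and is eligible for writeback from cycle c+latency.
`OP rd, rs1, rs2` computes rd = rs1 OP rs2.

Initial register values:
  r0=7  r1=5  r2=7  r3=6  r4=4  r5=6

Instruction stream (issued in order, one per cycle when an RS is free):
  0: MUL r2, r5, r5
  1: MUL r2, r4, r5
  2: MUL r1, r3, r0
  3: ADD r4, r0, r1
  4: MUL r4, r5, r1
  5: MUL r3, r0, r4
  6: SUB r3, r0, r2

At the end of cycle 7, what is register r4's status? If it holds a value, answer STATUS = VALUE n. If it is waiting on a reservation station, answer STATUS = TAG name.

  c1: issue MUL r2<-Mul1  regs: r0:7,r1:5,r2:Mul1,r3:6,r4:4,r5:6
  c2: issue MUL r2<-Mul2  regs: r0:7,r1:5,r2:Mul2,r3:6,r4:4,r5:6
  c3: stall  regs: r0:7,r1:5,r2:Mul2,r3:6,r4:4,r5:6
  c4: stall  regs: r0:7,r1:5,r2:Mul2,r3:6,r4:4,r5:6
  c5: CDB Mul1=36; issue MUL r1<-Mul1  regs: r0:7,r1:Mul1,r2:Mul2,r3:6,r4:4,r5:6
  c6: CDB Mul2=24; issue ADD r4<-Add1  regs: r0:7,r1:Mul1,r2:24,r3:6,r4:Add1,r5:6
  c7: issue MUL r4<-Mul2  regs: r0:7,r1:Mul1,r2:24,r3:6,r4:Mul2,r5:6

STATUS = TAG Mul2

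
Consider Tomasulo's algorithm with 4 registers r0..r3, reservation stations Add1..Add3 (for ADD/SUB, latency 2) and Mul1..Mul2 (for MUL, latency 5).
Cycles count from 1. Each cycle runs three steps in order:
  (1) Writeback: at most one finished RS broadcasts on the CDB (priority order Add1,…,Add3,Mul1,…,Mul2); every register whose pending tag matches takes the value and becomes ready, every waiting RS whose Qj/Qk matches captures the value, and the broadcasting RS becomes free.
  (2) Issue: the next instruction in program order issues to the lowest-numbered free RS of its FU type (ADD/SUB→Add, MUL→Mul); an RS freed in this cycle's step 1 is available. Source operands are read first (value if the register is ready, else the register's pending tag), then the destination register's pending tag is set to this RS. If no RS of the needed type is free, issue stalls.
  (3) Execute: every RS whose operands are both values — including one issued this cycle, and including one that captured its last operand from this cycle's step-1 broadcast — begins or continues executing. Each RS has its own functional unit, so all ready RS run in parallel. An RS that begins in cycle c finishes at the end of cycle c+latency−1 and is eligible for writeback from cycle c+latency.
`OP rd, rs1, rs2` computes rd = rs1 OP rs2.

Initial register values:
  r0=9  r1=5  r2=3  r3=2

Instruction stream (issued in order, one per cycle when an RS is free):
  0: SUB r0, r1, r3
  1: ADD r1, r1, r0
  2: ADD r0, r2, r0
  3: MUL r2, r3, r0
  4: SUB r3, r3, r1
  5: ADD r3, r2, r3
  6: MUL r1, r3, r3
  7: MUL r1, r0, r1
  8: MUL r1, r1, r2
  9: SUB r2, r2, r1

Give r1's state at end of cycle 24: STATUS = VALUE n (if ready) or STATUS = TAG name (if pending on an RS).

cycle 1: issue SUB r0<-Add1 // r0:Add1,r1:5,r2:3,r3:2
cycle 2: issue ADD r1<-Add2 // r0:Add1,r1:Add2,r2:3,r3:2
cycle 3: CDB Add1=3; issue ADD r0<-Add1 // r0:Add1,r1:Add2,r2:3,r3:2
cycle 4: issue MUL r2<-Mul1 // r0:Add1,r1:Add2,r2:Mul1,r3:2
cycle 5: CDB Add1=6; issue SUB r3<-Add1 // r0:6,r1:Add2,r2:Mul1,r3:Add1
cycle 6: CDB Add2=8; issue ADD r3<-Add2 // r0:6,r1:8,r2:Mul1,r3:Add2
cycle 7: issue MUL r1<-Mul2 // r0:6,r1:Mul2,r2:Mul1,r3:Add2
cycle 8: CDB Add1=-6; stall // r0:6,r1:Mul2,r2:Mul1,r3:Add2
cycle 9: stall // r0:6,r1:Mul2,r2:Mul1,r3:Add2
cycle 10: CDB Mul1=12; issue MUL r1<-Mul1 // r0:6,r1:Mul1,r2:12,r3:Add2
cycle 11: stall // r0:6,r1:Mul1,r2:12,r3:Add2
cycle 12: CDB Add2=6; stall // r0:6,r1:Mul1,r2:12,r3:6
cycle 13: stall // r0:6,r1:Mul1,r2:12,r3:6
cycle 14: stall // r0:6,r1:Mul1,r2:12,r3:6
cycle 15: stall // r0:6,r1:Mul1,r2:12,r3:6
cycle 16: stall // r0:6,r1:Mul1,r2:12,r3:6
cycle 17: CDB Mul2=36; issue MUL r1<-Mul2 // r0:6,r1:Mul2,r2:12,r3:6
cycle 18: issue SUB r2<-Add1 // r0:6,r1:Mul2,r2:Add1,r3:6
cycle 19: - // r0:6,r1:Mul2,r2:Add1,r3:6
cycle 20: - // r0:6,r1:Mul2,r2:Add1,r3:6
cycle 21: - // r0:6,r1:Mul2,r2:Add1,r3:6
cycle 22: CDB Mul1=216 // r0:6,r1:Mul2,r2:Add1,r3:6
cycle 23: - // r0:6,r1:Mul2,r2:Add1,r3:6
cycle 24: - // r0:6,r1:Mul2,r2:Add1,r3:6

STATUS = TAG Mul2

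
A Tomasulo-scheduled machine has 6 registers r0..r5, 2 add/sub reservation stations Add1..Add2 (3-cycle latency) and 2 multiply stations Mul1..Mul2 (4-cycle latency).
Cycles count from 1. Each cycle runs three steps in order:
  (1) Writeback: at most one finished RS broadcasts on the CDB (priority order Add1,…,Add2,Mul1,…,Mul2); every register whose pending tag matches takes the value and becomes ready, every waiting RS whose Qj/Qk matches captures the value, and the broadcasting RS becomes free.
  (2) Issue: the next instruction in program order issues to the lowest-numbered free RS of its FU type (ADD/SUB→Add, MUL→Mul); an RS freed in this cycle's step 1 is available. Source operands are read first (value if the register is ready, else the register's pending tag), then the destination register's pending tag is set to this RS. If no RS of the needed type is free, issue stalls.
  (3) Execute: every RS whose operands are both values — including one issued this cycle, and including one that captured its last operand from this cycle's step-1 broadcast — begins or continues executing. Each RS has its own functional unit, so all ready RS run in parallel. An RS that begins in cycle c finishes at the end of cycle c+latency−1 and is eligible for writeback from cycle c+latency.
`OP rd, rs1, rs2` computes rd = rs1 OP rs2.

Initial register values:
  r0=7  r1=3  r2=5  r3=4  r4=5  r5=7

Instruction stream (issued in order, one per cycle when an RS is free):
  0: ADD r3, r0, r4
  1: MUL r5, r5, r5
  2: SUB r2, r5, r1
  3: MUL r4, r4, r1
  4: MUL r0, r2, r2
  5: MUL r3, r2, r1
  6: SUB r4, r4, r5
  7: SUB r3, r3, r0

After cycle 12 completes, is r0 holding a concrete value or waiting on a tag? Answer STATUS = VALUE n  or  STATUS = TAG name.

STATUS = TAG Mul1

c1: issue ADD r3<-Add1 | r0:7,r1:3,r2:5,r3:Add1,r4:5,r5:7
c2: issue MUL r5<-Mul1 | r0:7,r1:3,r2:5,r3:Add1,r4:5,r5:Mul1
c3: issue SUB r2<-Add2 | r0:7,r1:3,r2:Add2,r3:Add1,r4:5,r5:Mul1
c4: CDB Add1=12; issue MUL r4<-Mul2 | r0:7,r1:3,r2:Add2,r3:12,r4:Mul2,r5:Mul1
c5: stall | r0:7,r1:3,r2:Add2,r3:12,r4:Mul2,r5:Mul1
c6: CDB Mul1=49; issue MUL r0<-Mul1 | r0:Mul1,r1:3,r2:Add2,r3:12,r4:Mul2,r5:49
c7: stall | r0:Mul1,r1:3,r2:Add2,r3:12,r4:Mul2,r5:49
c8: CDB Mul2=15; issue MUL r3<-Mul2 | r0:Mul1,r1:3,r2:Add2,r3:Mul2,r4:15,r5:49
c9: CDB Add2=46; issue SUB r4<-Add1 | r0:Mul1,r1:3,r2:46,r3:Mul2,r4:Add1,r5:49
c10: issue SUB r3<-Add2 | r0:Mul1,r1:3,r2:46,r3:Add2,r4:Add1,r5:49
c11: - | r0:Mul1,r1:3,r2:46,r3:Add2,r4:Add1,r5:49
c12: CDB Add1=-34 | r0:Mul1,r1:3,r2:46,r3:Add2,r4:-34,r5:49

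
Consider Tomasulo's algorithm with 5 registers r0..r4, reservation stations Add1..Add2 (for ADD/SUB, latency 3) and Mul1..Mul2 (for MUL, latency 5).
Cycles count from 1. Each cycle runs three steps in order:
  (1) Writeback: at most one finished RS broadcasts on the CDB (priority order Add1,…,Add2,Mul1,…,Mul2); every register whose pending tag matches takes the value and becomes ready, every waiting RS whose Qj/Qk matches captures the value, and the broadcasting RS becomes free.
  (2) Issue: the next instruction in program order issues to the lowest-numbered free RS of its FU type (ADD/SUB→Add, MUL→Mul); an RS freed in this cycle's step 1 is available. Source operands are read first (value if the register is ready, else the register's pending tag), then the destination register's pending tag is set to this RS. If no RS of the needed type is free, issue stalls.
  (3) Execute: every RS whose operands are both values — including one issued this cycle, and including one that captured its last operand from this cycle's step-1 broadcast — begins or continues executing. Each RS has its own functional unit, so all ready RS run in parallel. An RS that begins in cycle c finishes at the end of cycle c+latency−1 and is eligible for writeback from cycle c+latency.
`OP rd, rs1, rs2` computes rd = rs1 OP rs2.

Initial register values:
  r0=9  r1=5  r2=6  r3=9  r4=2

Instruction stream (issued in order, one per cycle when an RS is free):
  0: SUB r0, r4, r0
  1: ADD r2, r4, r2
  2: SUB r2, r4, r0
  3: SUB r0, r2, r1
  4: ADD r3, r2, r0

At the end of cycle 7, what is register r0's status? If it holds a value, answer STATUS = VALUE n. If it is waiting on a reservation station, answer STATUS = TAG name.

STATUS = TAG Add2

cycle 1: issue SUB r0<-Add1 // r0:Add1,r1:5,r2:6,r3:9,r4:2
cycle 2: issue ADD r2<-Add2 // r0:Add1,r1:5,r2:Add2,r3:9,r4:2
cycle 3: stall // r0:Add1,r1:5,r2:Add2,r3:9,r4:2
cycle 4: CDB Add1=-7; issue SUB r2<-Add1 // r0:-7,r1:5,r2:Add1,r3:9,r4:2
cycle 5: CDB Add2=8; issue SUB r0<-Add2 // r0:Add2,r1:5,r2:Add1,r3:9,r4:2
cycle 6: stall // r0:Add2,r1:5,r2:Add1,r3:9,r4:2
cycle 7: CDB Add1=9; issue ADD r3<-Add1 // r0:Add2,r1:5,r2:9,r3:Add1,r4:2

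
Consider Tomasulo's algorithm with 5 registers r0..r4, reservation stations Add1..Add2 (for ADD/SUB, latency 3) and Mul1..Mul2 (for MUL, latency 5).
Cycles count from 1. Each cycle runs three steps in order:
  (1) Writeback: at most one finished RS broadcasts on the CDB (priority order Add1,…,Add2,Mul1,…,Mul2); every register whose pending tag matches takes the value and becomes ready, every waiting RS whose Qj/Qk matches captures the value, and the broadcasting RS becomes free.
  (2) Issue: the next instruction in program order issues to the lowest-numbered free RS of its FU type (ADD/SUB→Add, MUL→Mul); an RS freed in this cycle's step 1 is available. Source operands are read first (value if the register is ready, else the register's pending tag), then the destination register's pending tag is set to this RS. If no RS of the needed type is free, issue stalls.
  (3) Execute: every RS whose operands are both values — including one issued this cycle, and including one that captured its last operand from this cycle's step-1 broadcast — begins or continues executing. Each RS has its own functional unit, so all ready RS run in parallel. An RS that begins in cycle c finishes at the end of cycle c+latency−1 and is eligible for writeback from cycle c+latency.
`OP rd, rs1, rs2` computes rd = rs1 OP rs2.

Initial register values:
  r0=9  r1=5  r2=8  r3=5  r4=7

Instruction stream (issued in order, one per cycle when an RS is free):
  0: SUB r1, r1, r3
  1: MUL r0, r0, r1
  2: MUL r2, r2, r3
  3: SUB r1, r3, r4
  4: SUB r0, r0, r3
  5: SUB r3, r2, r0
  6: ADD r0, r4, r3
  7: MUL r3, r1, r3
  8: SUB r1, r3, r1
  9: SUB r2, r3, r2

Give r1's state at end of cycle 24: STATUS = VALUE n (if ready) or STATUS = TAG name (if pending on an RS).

STATUS = VALUE -88

cycle 1: issue SUB r1<-Add1 // r0:9,r1:Add1,r2:8,r3:5,r4:7
cycle 2: issue MUL r0<-Mul1 // r0:Mul1,r1:Add1,r2:8,r3:5,r4:7
cycle 3: issue MUL r2<-Mul2 // r0:Mul1,r1:Add1,r2:Mul2,r3:5,r4:7
cycle 4: CDB Add1=0; issue SUB r1<-Add1 // r0:Mul1,r1:Add1,r2:Mul2,r3:5,r4:7
cycle 5: issue SUB r0<-Add2 // r0:Add2,r1:Add1,r2:Mul2,r3:5,r4:7
cycle 6: stall // r0:Add2,r1:Add1,r2:Mul2,r3:5,r4:7
cycle 7: CDB Add1=-2; issue SUB r3<-Add1 // r0:Add2,r1:-2,r2:Mul2,r3:Add1,r4:7
cycle 8: CDB Mul2=40; stall // r0:Add2,r1:-2,r2:40,r3:Add1,r4:7
cycle 9: CDB Mul1=0; stall // r0:Add2,r1:-2,r2:40,r3:Add1,r4:7
cycle 10: stall // r0:Add2,r1:-2,r2:40,r3:Add1,r4:7
cycle 11: stall // r0:Add2,r1:-2,r2:40,r3:Add1,r4:7
cycle 12: CDB Add2=-5; issue ADD r0<-Add2 // r0:Add2,r1:-2,r2:40,r3:Add1,r4:7
cycle 13: issue MUL r3<-Mul1 // r0:Add2,r1:-2,r2:40,r3:Mul1,r4:7
cycle 14: stall // r0:Add2,r1:-2,r2:40,r3:Mul1,r4:7
cycle 15: CDB Add1=45; issue SUB r1<-Add1 // r0:Add2,r1:Add1,r2:40,r3:Mul1,r4:7
cycle 16: stall // r0:Add2,r1:Add1,r2:40,r3:Mul1,r4:7
cycle 17: stall // r0:Add2,r1:Add1,r2:40,r3:Mul1,r4:7
cycle 18: CDB Add2=52; issue SUB r2<-Add2 // r0:52,r1:Add1,r2:Add2,r3:Mul1,r4:7
cycle 19: - // r0:52,r1:Add1,r2:Add2,r3:Mul1,r4:7
cycle 20: CDB Mul1=-90 // r0:52,r1:Add1,r2:Add2,r3:-90,r4:7
cycle 21: - // r0:52,r1:Add1,r2:Add2,r3:-90,r4:7
cycle 22: - // r0:52,r1:Add1,r2:Add2,r3:-90,r4:7
cycle 23: CDB Add1=-88 // r0:52,r1:-88,r2:Add2,r3:-90,r4:7
cycle 24: CDB Add2=-130 // r0:52,r1:-88,r2:-130,r3:-90,r4:7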